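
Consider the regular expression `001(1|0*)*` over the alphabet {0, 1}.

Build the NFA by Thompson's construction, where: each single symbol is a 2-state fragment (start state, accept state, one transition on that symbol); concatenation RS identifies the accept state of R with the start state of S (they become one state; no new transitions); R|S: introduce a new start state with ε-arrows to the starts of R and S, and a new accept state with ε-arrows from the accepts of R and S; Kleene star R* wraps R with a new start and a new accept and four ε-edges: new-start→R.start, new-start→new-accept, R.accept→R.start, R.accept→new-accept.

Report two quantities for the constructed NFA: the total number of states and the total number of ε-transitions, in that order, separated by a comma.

13, 12

By structural recursion:
Each of the 5 symbol leaves contributes 2 states and 0 ε-transitions.
  0* — 4 states, 4 ε-transitions
  1|0* — 8 states, 8 ε-transitions
  (1|0*)* — 10 states, 12 ε-transitions
  001(1|0*)* — 13 states, 12 ε-transitions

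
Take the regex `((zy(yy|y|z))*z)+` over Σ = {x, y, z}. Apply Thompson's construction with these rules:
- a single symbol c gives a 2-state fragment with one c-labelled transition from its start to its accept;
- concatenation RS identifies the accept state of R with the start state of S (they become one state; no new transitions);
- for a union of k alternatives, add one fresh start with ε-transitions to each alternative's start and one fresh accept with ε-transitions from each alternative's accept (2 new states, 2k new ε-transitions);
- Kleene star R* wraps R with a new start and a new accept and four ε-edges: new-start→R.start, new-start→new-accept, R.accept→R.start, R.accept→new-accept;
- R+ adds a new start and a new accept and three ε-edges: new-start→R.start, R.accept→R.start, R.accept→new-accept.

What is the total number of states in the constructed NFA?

16

Building bottom-up:
Each of the 7 symbol leaves contributes a 2-state fragment.
  yy : 3 states
  yy|y|z : 9 states
  zy(yy|y|z) : 11 states
  (zy(yy|y|z))* : 13 states
  (zy(yy|y|z))*z : 14 states
  ((zy(yy|y|z))*z)+ : 16 states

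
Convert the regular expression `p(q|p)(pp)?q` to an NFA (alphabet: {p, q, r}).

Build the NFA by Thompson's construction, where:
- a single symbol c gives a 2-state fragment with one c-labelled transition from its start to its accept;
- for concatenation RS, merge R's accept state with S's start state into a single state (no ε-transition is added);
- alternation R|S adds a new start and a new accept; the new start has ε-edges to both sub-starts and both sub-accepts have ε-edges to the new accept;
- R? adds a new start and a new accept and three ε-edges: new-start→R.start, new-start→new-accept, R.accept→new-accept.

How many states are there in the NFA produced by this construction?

12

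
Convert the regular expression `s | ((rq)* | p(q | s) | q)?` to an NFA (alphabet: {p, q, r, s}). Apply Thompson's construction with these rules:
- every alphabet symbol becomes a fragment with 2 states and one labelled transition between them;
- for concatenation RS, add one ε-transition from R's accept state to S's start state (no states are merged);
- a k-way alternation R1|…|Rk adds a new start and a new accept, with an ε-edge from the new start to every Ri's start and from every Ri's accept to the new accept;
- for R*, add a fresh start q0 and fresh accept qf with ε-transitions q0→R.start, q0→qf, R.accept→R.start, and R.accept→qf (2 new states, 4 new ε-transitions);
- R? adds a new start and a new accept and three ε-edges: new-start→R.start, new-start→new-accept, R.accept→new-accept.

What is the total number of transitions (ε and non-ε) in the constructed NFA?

30

Building bottom-up:
Each of the 7 symbol leaves contributes 1 transition (1 symbol, 0 ε).
  rq : 3 transitions (2 symbol, 1 ε)
  (rq)* : 7 transitions (2 symbol, 5 ε)
  q | s : 6 transitions (2 symbol, 4 ε)
  p(q | s) : 8 transitions (3 symbol, 5 ε)
  (rq)* | p(q | s) | q : 22 transitions (6 symbol, 16 ε)
  ((rq)* | p(q | s) | q)? : 25 transitions (6 symbol, 19 ε)
  s | ((rq)* | p(q | s) | q)? : 30 transitions (7 symbol, 23 ε)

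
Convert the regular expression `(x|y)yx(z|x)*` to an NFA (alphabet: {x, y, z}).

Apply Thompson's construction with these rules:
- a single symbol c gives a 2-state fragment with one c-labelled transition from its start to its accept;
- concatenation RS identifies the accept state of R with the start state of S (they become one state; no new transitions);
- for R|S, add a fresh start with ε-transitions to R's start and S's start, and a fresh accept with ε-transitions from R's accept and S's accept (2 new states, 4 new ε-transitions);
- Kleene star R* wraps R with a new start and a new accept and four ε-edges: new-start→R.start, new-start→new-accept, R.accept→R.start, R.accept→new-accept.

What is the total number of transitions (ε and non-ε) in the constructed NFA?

Per subexpression:
Each of the 6 symbol leaves contributes 1 transition (1 symbol, 0 ε).
  x|y = 6 transitions (2 symbol, 4 ε)
  z|x = 6 transitions (2 symbol, 4 ε)
  (z|x)* = 10 transitions (2 symbol, 8 ε)
  (x|y)yx(z|x)* = 18 transitions (6 symbol, 12 ε)

18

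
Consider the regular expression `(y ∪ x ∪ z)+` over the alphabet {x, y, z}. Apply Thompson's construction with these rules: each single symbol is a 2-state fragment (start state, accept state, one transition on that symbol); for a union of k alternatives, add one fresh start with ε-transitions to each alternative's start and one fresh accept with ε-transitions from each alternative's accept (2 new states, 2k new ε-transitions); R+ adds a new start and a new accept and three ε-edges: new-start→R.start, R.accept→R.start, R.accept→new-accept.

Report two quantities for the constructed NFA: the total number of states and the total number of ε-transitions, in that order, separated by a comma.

10, 9

Building bottom-up:
Each of the 3 symbol leaves contributes 2 states and 0 ε-transitions.
  y ∪ x ∪ z : 8 states, 6 ε-transitions
  (y ∪ x ∪ z)+ : 10 states, 9 ε-transitions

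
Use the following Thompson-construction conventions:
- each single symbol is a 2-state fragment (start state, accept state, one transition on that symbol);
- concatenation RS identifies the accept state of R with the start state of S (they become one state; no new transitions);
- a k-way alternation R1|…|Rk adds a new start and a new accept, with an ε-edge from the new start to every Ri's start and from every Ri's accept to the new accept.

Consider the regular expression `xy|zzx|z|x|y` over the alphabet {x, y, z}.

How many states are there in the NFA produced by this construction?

15

Recursing over subexpressions:
Each of the 8 symbol leaves contributes a 2-state fragment.
  xy = 3 states
  zzx = 4 states
  xy|zzx|z|x|y = 15 states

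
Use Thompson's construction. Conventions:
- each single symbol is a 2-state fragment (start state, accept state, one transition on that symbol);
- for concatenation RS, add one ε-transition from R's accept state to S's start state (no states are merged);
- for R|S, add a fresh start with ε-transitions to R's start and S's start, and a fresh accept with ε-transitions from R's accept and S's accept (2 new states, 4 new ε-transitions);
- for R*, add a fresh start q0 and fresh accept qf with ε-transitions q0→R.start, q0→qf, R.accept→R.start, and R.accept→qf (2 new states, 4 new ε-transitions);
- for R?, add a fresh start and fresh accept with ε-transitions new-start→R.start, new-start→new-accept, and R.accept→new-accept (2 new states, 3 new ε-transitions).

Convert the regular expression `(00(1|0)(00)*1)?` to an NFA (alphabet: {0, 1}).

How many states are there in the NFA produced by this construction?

20

By structural recursion:
Each of the 7 symbol leaves contributes a 2-state fragment.
  1|0 = 6 states
  00 = 4 states
  (00)* = 6 states
  00(1|0)(00)*1 = 18 states
  (00(1|0)(00)*1)? = 20 states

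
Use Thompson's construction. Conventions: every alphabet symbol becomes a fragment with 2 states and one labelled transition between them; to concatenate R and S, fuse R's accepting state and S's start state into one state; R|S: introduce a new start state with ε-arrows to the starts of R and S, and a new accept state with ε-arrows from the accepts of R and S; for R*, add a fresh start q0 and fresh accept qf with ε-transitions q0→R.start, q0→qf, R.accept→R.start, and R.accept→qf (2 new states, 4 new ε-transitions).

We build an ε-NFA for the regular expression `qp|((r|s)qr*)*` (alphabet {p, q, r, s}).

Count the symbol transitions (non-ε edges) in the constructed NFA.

Per subexpression:
Each of the 6 symbol leaves contributes exactly 1 symbol transition.
  qp = 2 symbol transitions
  r|s = 2 symbol transitions
  r* = 1 symbol transition
  (r|s)qr* = 4 symbol transitions
  ((r|s)qr*)* = 4 symbol transitions
  qp|((r|s)qr*)* = 6 symbol transitions

6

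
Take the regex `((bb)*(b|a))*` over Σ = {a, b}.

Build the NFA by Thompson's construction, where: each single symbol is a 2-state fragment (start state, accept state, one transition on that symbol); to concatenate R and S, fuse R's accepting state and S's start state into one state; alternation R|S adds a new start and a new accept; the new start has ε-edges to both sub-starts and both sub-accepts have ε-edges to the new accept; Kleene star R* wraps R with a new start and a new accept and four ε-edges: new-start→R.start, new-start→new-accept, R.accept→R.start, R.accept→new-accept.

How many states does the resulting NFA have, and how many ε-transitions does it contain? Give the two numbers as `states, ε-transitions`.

By structural recursion:
Each of the 4 symbol leaves contributes 2 states and 0 ε-transitions.
  bb : 3 states, 0 ε-transitions
  (bb)* : 5 states, 4 ε-transitions
  b|a : 6 states, 4 ε-transitions
  (bb)*(b|a) : 10 states, 8 ε-transitions
  ((bb)*(b|a))* : 12 states, 12 ε-transitions

12, 12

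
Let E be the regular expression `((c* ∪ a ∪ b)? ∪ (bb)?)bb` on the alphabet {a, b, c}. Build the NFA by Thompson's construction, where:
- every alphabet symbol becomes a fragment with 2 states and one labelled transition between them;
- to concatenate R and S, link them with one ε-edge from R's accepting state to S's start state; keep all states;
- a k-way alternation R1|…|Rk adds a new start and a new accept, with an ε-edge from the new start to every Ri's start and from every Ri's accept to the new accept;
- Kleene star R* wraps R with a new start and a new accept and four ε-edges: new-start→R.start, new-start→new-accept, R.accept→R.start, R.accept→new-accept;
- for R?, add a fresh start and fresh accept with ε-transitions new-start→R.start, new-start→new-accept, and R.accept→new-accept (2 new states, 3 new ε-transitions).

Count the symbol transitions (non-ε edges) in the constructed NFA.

Per subexpression:
Each of the 7 symbol leaves contributes exactly 1 symbol transition.
  c* = 1 symbol transition
  c* ∪ a ∪ b = 3 symbol transitions
  (c* ∪ a ∪ b)? = 3 symbol transitions
  bb = 2 symbol transitions
  (bb)? = 2 symbol transitions
  (c* ∪ a ∪ b)? ∪ (bb)? = 5 symbol transitions
  ((c* ∪ a ∪ b)? ∪ (bb)?)bb = 7 symbol transitions

7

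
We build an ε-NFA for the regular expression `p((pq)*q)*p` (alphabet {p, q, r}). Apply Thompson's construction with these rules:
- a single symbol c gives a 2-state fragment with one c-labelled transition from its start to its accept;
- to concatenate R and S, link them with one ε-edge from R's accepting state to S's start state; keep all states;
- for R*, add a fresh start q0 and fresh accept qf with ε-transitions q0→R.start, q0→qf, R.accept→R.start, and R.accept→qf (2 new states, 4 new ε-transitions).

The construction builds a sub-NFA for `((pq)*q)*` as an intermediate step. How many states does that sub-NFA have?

10

Fragment for `((pq)*q)*`:
Each of the 3 symbol leaves contributes a 2-state fragment.
  pq — 4 states
  (pq)* — 6 states
  (pq)*q — 8 states
  ((pq)*q)* — 10 states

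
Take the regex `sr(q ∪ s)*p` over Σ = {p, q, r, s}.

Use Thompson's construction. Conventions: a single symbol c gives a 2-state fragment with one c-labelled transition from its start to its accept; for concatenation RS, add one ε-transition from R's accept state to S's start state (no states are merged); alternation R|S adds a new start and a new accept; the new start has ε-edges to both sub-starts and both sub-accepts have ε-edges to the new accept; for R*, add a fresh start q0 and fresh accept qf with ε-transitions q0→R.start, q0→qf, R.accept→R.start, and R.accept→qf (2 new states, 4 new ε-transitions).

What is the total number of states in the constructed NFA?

14

Per subexpression:
Each of the 5 symbol leaves contributes a 2-state fragment.
  q ∪ s → 6 states
  (q ∪ s)* → 8 states
  sr(q ∪ s)*p → 14 states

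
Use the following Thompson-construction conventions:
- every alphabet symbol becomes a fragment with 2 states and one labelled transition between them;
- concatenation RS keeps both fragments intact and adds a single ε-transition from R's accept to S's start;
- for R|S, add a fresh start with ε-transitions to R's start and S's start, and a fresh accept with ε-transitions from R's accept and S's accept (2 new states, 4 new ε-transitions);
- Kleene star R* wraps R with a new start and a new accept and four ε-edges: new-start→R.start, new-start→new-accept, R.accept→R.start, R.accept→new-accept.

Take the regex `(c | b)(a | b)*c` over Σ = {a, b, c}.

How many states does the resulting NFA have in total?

16

By structural recursion:
Each of the 5 symbol leaves contributes a 2-state fragment.
  c | b — 6 states
  a | b — 6 states
  (a | b)* — 8 states
  (c | b)(a | b)*c — 16 states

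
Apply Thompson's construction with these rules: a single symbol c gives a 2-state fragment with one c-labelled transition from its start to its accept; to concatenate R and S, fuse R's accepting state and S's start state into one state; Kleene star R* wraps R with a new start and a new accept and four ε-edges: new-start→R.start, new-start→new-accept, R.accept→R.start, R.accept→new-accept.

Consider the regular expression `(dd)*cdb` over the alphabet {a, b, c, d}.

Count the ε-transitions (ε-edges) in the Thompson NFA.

By structural recursion:
Each of the 5 symbol leaves contributes 0 ε-transitions.
  dd = 0 ε-transitions
  (dd)* = 4 ε-transitions
  (dd)*cdb = 4 ε-transitions

4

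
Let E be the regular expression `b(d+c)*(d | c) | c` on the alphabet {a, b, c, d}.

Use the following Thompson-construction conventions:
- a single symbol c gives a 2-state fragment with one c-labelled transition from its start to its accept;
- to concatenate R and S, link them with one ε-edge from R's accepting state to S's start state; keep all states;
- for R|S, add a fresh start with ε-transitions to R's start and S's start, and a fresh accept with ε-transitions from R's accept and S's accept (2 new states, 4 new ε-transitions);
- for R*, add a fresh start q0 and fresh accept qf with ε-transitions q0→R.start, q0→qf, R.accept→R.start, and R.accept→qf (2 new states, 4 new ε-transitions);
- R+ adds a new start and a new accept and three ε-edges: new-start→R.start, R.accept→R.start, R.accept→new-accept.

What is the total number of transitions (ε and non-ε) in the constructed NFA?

Bottom-up over the parse tree:
Each of the 6 symbol leaves contributes 1 transition (1 symbol, 0 ε).
  d+ : 4 transitions (1 symbol, 3 ε)
  d+c : 6 transitions (2 symbol, 4 ε)
  (d+c)* : 10 transitions (2 symbol, 8 ε)
  d | c : 6 transitions (2 symbol, 4 ε)
  b(d+c)*(d | c) : 19 transitions (5 symbol, 14 ε)
  b(d+c)*(d | c) | c : 24 transitions (6 symbol, 18 ε)

24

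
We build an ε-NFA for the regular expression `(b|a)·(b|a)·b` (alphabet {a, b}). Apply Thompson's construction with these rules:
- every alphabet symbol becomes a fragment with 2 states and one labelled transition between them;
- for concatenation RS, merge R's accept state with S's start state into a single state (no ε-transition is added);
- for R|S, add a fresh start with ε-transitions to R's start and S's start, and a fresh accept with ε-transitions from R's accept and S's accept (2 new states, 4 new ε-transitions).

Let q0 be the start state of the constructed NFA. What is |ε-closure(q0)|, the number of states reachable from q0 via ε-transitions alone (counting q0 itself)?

Work bottom-up. For each fragment F, track |ε-closure(F.start)| and whether F's accept lies in that closure (i.e. whether F accepts ε). A single-symbol fragment has closure size 1 and does not accept ε.
  b|a — new start ε-reaches every alternative's start; none of them accept ε, so the new accept is not reached: C = 1 + 1 + 1 = 3
  b|a — C = 1 + 1 + 1 = 3 (the new accept is not ε-reachable since no branch accepts ε)
  (b|a)·(b|a)·b — C equals the left operand's closure size = 3 (its accept is not ε-reachable, so the closure stops there)

3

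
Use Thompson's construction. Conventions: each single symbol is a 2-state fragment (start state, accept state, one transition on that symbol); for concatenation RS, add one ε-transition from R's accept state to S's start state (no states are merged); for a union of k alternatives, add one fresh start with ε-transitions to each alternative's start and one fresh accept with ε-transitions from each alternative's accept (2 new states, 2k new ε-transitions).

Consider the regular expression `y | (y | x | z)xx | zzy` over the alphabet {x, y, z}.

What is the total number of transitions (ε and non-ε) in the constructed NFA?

25

Recursing over subexpressions:
Each of the 9 symbol leaves contributes 1 transition (1 symbol, 0 ε).
  y | x | z → 9 transitions (3 symbol, 6 ε)
  (y | x | z)xx → 13 transitions (5 symbol, 8 ε)
  zzy → 5 transitions (3 symbol, 2 ε)
  y | (y | x | z)xx | zzy → 25 transitions (9 symbol, 16 ε)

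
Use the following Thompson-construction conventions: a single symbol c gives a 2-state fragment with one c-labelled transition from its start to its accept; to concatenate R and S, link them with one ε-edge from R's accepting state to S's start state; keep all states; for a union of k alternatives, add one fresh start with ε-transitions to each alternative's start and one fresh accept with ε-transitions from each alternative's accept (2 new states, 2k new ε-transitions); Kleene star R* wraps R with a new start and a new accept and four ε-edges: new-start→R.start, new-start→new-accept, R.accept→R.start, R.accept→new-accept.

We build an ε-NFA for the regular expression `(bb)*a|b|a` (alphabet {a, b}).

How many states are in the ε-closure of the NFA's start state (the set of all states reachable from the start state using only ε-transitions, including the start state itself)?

7

Work bottom-up. For each fragment F, track |ε-closure(F.start)| and whether F's accept lies in that closure (i.e. whether F accepts ε). A single-symbol fragment has closure size 1 and does not accept ε.
  bb → same as the first factor's closure: |closure| = 1
  (bb)* → |closure| = 1 (new start) + 1 (body) + 1 (new accept) = 3
  (bb)*a → |closure| = 3 + 1 = 4 (closure spills across the concat boundary because the left factor accepts ε)
  (bb)*a|b|a → new start ε-reaches every alternative's start; none of them accept ε, so the new accept is not reached: |closure| = 1 + 4 + 1 + 1 = 7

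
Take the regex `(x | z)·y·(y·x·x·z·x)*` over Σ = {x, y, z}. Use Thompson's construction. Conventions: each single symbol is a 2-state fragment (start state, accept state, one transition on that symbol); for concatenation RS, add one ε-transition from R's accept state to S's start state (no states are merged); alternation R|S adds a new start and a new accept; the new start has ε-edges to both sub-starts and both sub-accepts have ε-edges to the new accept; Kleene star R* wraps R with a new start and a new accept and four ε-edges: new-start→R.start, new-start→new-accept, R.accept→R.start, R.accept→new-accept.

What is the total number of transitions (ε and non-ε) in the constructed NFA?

22

Bottom-up over the parse tree:
Each of the 8 symbol leaves contributes 1 transition (1 symbol, 0 ε).
  x | z — 6 transitions (2 symbol, 4 ε)
  y·x·x·z·x — 9 transitions (5 symbol, 4 ε)
  (y·x·x·z·x)* — 13 transitions (5 symbol, 8 ε)
  (x | z)·y·(y·x·x·z·x)* — 22 transitions (8 symbol, 14 ε)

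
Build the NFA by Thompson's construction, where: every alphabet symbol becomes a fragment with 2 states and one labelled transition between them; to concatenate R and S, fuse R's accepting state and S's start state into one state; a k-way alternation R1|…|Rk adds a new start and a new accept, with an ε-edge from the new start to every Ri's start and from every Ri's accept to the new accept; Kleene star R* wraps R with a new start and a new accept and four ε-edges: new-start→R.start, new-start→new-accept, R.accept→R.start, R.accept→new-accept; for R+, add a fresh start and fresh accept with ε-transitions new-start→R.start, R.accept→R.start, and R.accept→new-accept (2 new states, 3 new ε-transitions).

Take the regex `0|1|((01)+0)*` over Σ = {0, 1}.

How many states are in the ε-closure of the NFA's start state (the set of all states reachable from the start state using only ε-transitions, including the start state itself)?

Work bottom-up. For each fragment F, track |ε-closure(F.start)| and whether F's accept lies in that closure (i.e. whether F accepts ε). A single-symbol fragment has closure size 1 and does not accept ε.
  01 : same as the first factor's closure: C = 1
  (01)+ : C = 1 + 1 = 2 (the body doesn't accept ε, so the new accept is not reached)
  (01)+0 : same as the first factor's closure: C = 2
  ((01)+0)* : the star's fresh start ε-reaches both the body's start and the fresh accept: C = 2 + 2 = 4
  0|1|((01)+0)* : C = 1 (new start) + (1 + 1 + 4) + 1 (new accept, since some branch ε-reaches its own accept) = 8

8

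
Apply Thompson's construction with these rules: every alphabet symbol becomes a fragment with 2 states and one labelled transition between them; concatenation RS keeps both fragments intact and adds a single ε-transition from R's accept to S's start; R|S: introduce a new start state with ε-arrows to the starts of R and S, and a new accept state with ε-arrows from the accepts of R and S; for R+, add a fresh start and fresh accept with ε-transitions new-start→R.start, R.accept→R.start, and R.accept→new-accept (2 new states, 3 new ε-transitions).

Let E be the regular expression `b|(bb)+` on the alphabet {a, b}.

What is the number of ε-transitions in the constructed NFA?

By structural recursion:
Each of the 3 symbol leaves contributes 0 ε-transitions.
  bb → 1 ε-transition
  (bb)+ → 4 ε-transitions
  b|(bb)+ → 8 ε-transitions

8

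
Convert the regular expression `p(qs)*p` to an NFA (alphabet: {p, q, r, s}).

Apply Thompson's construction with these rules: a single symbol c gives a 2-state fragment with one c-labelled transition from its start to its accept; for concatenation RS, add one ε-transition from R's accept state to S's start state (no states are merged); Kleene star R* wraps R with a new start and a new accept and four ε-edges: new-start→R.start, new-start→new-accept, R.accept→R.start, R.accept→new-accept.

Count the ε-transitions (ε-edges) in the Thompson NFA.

By structural recursion:
Each of the 4 symbol leaves contributes 0 ε-transitions.
  qs : 1 ε-transition
  (qs)* : 5 ε-transitions
  p(qs)*p : 7 ε-transitions

7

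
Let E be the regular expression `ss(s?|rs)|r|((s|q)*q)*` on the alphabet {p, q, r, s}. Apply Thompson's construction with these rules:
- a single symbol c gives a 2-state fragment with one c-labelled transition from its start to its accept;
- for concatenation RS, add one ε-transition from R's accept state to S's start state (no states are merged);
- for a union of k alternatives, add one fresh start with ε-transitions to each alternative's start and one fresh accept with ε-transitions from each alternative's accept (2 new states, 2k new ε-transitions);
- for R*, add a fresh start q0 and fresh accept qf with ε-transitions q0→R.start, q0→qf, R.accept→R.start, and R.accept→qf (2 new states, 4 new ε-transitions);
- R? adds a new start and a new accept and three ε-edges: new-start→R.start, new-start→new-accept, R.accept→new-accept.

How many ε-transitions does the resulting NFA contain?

Per subexpression:
Each of the 9 symbol leaves contributes 0 ε-transitions.
  s? → 3 ε-transitions
  rs → 1 ε-transition
  s?|rs → 8 ε-transitions
  ss(s?|rs) → 10 ε-transitions
  s|q → 4 ε-transitions
  (s|q)* → 8 ε-transitions
  (s|q)*q → 9 ε-transitions
  ((s|q)*q)* → 13 ε-transitions
  ss(s?|rs)|r|((s|q)*q)* → 29 ε-transitions

29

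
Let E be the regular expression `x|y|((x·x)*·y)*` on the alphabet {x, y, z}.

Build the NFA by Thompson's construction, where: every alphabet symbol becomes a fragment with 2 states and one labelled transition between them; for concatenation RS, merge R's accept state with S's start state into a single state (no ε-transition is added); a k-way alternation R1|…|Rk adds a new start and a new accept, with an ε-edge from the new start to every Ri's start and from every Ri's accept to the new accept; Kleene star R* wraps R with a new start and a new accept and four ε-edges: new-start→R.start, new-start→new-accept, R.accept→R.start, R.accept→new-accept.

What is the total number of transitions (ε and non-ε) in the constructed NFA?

Bottom-up over the parse tree:
Each of the 5 symbol leaves contributes 1 transition (1 symbol, 0 ε).
  x·x → 2 transitions (2 symbol, 0 ε)
  (x·x)* → 6 transitions (2 symbol, 4 ε)
  (x·x)*·y → 7 transitions (3 symbol, 4 ε)
  ((x·x)*·y)* → 11 transitions (3 symbol, 8 ε)
  x|y|((x·x)*·y)* → 19 transitions (5 symbol, 14 ε)

19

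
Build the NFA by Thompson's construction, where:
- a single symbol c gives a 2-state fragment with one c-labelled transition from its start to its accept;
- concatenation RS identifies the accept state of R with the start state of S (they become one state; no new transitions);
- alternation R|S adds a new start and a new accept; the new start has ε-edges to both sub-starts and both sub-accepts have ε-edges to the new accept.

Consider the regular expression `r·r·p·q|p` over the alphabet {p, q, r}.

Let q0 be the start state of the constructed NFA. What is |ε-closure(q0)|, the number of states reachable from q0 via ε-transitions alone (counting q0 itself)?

Work bottom-up. For each fragment F, track |ε-closure(F.start)| and whether F's accept lies in that closure (i.e. whether F accepts ε). A single-symbol fragment has closure size 1 and does not accept ε.
  r·r·p·q — C equals the left operand's closure size = 1 (its accept is not ε-reachable, so the closure stops there)
  r·r·p·q|p — C = 1 + 1 + 1 = 3 (the new accept is not ε-reachable since no branch accepts ε)

3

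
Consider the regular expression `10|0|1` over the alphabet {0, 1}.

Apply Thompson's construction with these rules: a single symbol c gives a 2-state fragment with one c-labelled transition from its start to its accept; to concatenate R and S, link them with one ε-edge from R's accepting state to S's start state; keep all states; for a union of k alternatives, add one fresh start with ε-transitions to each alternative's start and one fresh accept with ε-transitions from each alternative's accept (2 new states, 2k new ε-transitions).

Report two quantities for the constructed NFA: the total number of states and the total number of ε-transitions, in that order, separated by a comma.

By structural recursion:
Each of the 4 symbol leaves contributes 2 states and 0 ε-transitions.
  10 — 4 states, 1 ε-transition
  10|0|1 — 10 states, 7 ε-transitions

10, 7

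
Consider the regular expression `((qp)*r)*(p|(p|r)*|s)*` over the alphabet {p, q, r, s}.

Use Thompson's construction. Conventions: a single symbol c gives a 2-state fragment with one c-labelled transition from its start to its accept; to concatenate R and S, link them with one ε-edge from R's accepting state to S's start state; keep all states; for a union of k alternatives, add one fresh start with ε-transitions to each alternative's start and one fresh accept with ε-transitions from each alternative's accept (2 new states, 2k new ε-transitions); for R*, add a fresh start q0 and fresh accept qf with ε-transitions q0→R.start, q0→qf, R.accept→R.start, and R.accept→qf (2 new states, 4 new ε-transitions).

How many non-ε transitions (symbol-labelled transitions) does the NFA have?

7

Per subexpression:
Each of the 7 symbol leaves contributes exactly 1 symbol transition.
  qp — 2 symbol transitions
  (qp)* — 2 symbol transitions
  (qp)*r — 3 symbol transitions
  ((qp)*r)* — 3 symbol transitions
  p|r — 2 symbol transitions
  (p|r)* — 2 symbol transitions
  p|(p|r)*|s — 4 symbol transitions
  (p|(p|r)*|s)* — 4 symbol transitions
  ((qp)*r)*(p|(p|r)*|s)* — 7 symbol transitions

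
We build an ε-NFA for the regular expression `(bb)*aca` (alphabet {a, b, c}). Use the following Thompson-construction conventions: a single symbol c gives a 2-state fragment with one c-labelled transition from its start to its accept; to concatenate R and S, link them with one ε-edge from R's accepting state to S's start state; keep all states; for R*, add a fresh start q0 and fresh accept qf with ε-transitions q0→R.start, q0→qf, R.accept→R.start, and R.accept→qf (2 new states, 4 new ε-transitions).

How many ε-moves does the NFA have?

8

Per subexpression:
Each of the 5 symbol leaves contributes 0 ε-transitions.
  bb — 1 ε-transition
  (bb)* — 5 ε-transitions
  (bb)*aca — 8 ε-transitions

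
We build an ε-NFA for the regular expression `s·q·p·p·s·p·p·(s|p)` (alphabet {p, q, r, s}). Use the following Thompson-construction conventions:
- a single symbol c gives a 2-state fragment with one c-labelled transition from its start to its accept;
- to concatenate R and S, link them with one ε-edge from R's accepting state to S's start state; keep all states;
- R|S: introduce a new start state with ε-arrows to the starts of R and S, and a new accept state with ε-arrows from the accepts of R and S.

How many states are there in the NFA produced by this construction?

Per subexpression:
Each of the 9 symbol leaves contributes a 2-state fragment.
  s|p : 6 states
  s·q·p·p·s·p·p·(s|p) : 20 states

20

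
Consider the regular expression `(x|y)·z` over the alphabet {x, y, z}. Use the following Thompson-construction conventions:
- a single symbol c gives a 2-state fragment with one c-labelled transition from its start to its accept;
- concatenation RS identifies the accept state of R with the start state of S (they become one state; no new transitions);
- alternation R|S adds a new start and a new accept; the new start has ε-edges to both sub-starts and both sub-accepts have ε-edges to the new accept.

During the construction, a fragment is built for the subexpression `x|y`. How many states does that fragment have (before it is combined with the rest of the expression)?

Fragment for `x|y`:
Each of the 2 symbol leaves contributes a 2-state fragment.
  x|y : 6 states

6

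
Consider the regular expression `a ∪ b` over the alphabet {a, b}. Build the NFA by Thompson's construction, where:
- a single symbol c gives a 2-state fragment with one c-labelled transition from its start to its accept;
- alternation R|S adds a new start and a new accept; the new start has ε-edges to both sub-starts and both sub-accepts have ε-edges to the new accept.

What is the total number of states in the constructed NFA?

6

Bottom-up over the parse tree:
Each of the 2 symbol leaves contributes a 2-state fragment.
  a ∪ b = 6 states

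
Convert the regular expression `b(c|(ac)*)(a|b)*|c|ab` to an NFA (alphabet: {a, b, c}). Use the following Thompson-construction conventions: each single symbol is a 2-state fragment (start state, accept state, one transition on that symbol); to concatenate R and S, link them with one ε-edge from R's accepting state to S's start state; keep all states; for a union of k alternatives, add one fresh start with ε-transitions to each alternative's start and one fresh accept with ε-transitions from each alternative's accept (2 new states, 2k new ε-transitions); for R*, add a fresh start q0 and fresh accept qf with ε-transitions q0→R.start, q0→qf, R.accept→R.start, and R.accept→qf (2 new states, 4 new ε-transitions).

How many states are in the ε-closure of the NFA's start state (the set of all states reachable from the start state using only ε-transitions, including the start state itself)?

Let C(F) = |ε-closure(F.start)| within fragment F, and note whether F accepts ε. Symbol fragments have C = 1 and do not accept ε. Then:
  ac — same as the first factor's closure: |ε-closure| = 1
  (ac)* — new start has ε-edges to the inner start and to the new accept, so |ε-closure| = 2 + 1 = 3
  c|(ac)* — |ε-closure| = 1 (new start) + (1 + 3) + 1 (new accept, since some branch ε-reaches its own accept) = 6
  a|b — |ε-closure| = 1 + 1 + 1 = 3 (the new accept is not ε-reachable since no branch accepts ε)
  (a|b)* — |ε-closure| = 1 (new start) + 3 (body) + 1 (new accept) = 5
  b(c|(ac)*)(a|b)* — same as the first factor's closure: |ε-closure| = 1
  ab — |ε-closure| equals the left operand's closure size = 1 (its accept is not ε-reachable, so the closure stops there)
  b(c|(ac)*)(a|b)*|c|ab — |ε-closure| = 1 + 1 + 1 + 1 = 4 (the new accept is not ε-reachable since no branch accepts ε)

4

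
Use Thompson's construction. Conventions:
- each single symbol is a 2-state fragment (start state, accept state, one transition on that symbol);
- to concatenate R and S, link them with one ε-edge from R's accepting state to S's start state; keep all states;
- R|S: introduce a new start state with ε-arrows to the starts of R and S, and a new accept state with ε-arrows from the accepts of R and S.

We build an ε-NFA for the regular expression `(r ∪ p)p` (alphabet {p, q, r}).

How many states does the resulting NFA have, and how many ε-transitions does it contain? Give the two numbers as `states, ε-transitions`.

Bottom-up over the parse tree:
Each of the 3 symbol leaves contributes 2 states and 0 ε-transitions.
  r ∪ p — 6 states, 4 ε-transitions
  (r ∪ p)p — 8 states, 5 ε-transitions

8, 5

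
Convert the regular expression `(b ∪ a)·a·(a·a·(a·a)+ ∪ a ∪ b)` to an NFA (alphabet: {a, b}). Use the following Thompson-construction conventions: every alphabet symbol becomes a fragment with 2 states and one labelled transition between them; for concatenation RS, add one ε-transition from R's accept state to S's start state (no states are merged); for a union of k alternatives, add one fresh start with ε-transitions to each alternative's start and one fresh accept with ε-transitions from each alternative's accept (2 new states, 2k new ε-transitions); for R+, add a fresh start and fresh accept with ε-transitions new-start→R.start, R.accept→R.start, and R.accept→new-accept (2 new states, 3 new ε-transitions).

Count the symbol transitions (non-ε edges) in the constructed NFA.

9

Recursing over subexpressions:
Each of the 9 symbol leaves contributes exactly 1 symbol transition.
  b ∪ a → 2 symbol transitions
  a·a → 2 symbol transitions
  (a·a)+ → 2 symbol transitions
  a·a·(a·a)+ → 4 symbol transitions
  a·a·(a·a)+ ∪ a ∪ b → 6 symbol transitions
  (b ∪ a)·a·(a·a·(a·a)+ ∪ a ∪ b) → 9 symbol transitions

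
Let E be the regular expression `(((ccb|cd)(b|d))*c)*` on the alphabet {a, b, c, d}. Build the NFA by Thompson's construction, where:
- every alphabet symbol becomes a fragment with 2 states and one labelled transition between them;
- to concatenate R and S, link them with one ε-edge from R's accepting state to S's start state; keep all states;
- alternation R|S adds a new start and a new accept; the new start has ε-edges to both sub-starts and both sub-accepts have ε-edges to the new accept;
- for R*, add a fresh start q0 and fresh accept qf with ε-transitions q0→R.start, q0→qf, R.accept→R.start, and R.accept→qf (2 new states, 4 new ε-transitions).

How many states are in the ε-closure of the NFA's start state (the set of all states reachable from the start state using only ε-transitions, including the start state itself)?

8

Let C(F) = |ε-closure(F.start)| within fragment F, and note whether F accepts ε. Symbol fragments have C = 1 and do not accept ε. Then:
  ccb — |ε-closure| equals the left operand's closure size = 1 (its accept is not ε-reachable, so the closure stops there)
  cd — |ε-closure| equals the left operand's closure size = 1 (its accept is not ε-reachable, so the closure stops there)
  ccb|cd — new start ε-reaches every alternative's start; none of them accept ε, so the new accept is not reached: |ε-closure| = 1 + 1 + 1 = 3
  b|d — new start ε-reaches every alternative's start; none of them accept ε, so the new accept is not reached: |ε-closure| = 1 + 1 + 1 = 3
  (ccb|cd)(b|d) — same as the first factor's closure: |ε-closure| = 3
  ((ccb|cd)(b|d))* — new start has ε-edges to the inner start and to the new accept, so |ε-closure| = 2 + 3 = 5
  ((ccb|cd)(b|d))*c — |ε-closure| = 5 + 1 = 6 (closure spills across the concat boundary because the left factor accepts ε)
  (((ccb|cd)(b|d))*c)* — the star's fresh start ε-reaches both the body's start and the fresh accept: |ε-closure| = 2 + 6 = 8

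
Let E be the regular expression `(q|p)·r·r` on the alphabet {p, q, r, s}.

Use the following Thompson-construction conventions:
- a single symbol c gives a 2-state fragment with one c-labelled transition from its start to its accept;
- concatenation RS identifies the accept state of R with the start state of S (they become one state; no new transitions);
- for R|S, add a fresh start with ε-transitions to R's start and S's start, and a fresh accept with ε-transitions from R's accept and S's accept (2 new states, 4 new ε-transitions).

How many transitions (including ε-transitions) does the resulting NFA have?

Recursing over subexpressions:
Each of the 4 symbol leaves contributes 1 transition (1 symbol, 0 ε).
  q|p : 6 transitions (2 symbol, 4 ε)
  (q|p)·r·r : 8 transitions (4 symbol, 4 ε)

8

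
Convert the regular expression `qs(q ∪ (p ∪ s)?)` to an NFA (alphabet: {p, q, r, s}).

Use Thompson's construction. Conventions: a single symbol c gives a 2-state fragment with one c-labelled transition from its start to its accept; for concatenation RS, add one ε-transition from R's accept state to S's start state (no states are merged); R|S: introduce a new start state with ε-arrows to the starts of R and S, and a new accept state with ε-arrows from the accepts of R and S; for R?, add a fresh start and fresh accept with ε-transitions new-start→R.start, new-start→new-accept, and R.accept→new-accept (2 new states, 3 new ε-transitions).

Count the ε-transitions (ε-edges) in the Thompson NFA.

Building bottom-up:
Each of the 5 symbol leaves contributes 0 ε-transitions.
  p ∪ s → 4 ε-transitions
  (p ∪ s)? → 7 ε-transitions
  q ∪ (p ∪ s)? → 11 ε-transitions
  qs(q ∪ (p ∪ s)?) → 13 ε-transitions

13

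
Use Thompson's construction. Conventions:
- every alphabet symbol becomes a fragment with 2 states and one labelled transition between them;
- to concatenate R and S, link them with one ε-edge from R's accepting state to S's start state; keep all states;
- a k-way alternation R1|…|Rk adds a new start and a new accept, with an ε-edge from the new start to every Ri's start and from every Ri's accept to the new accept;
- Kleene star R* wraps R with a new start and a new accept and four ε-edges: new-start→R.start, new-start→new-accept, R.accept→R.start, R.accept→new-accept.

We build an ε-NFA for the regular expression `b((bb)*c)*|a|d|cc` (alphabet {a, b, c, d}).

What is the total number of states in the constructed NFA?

22

By structural recursion:
Each of the 8 symbol leaves contributes a 2-state fragment.
  bb — 4 states
  (bb)* — 6 states
  (bb)*c — 8 states
  ((bb)*c)* — 10 states
  b((bb)*c)* — 12 states
  cc — 4 states
  b((bb)*c)*|a|d|cc — 22 states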